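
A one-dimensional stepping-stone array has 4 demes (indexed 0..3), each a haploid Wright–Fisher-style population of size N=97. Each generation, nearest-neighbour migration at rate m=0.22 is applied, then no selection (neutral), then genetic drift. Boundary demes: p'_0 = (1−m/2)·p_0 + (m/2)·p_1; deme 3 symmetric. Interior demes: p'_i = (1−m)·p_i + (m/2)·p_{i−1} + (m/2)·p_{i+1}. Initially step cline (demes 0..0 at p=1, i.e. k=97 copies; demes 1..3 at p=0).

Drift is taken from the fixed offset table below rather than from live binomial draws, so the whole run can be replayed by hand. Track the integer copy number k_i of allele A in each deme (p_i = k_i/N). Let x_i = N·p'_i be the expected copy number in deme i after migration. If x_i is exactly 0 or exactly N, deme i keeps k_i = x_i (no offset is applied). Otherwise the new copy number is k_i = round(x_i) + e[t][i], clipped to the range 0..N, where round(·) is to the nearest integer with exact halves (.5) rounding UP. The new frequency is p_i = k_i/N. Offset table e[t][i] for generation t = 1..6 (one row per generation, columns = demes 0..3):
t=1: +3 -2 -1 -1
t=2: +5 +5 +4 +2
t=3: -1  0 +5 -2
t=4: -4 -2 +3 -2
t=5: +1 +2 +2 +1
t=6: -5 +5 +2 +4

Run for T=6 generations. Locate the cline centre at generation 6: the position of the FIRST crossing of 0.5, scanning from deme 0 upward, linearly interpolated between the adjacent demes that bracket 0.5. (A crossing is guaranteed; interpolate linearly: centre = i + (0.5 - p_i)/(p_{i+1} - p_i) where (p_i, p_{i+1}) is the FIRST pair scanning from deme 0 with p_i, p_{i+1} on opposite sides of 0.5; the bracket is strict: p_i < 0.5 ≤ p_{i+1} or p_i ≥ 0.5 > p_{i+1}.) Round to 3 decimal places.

t=0: k=[97 0 0 0]
t=1: x=[86.3300 10.6700 0.0000 0.0000] k=[89 9 0 0]
t=2: x=[80.2000 16.8100 0.9900 0.0000] k=[85 22 5 0]
t=3: x=[78.0700 27.0600 6.3200 0.5500] k=[77 27 11 0]
t=4: x=[71.5000 30.7400 11.5500 1.2100] k=[68 29 15 0]
t=5: x=[63.7100 31.7500 14.8900 1.6500] k=[65 34 17 3]
t=6: x=[61.5900 35.5400 17.3300 4.5400] k=[57 41 19 9]

0.531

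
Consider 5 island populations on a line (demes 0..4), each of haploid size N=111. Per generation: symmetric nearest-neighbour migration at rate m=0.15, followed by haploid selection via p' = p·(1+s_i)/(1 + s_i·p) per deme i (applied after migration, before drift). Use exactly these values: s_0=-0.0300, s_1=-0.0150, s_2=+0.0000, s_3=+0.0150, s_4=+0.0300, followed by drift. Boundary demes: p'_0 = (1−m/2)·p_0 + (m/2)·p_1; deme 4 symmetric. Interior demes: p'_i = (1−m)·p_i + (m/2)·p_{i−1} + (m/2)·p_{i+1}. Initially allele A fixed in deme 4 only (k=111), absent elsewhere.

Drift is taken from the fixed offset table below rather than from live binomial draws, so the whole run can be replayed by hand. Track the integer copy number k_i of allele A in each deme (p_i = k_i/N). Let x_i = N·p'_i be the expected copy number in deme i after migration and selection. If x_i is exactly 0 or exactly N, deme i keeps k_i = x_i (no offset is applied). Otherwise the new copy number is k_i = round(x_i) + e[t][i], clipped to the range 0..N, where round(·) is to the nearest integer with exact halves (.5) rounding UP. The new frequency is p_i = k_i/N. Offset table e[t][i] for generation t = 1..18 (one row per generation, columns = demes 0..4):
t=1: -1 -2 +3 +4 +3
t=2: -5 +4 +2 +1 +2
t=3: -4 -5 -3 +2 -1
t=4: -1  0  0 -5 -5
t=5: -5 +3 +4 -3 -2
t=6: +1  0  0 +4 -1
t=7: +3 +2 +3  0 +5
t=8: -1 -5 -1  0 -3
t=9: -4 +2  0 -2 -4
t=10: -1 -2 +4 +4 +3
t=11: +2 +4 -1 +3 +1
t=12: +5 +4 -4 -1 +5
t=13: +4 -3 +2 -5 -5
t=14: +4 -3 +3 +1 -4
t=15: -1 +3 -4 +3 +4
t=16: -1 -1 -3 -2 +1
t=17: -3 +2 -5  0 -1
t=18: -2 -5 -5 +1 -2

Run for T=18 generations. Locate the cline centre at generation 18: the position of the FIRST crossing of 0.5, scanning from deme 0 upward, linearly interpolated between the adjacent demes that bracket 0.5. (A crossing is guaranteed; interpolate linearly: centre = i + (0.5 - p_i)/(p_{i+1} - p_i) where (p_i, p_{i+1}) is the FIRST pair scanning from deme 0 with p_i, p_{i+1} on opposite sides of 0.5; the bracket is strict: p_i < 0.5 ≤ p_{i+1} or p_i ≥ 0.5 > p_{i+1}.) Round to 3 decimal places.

t=0: k=[0 0 0 0 111]
t=1: x=[0.0000 0.0000 0.0000 8.4404 102.8998] k=[0 0 0 12 106]
t=2: x=[0.0000 0.0000 0.9000 18.3772 99.2639] k=[0 0 3 19 101]
t=3: x=[0.0000 0.2216 3.9750 24.2308 95.2537] k=[0 0 1 26 94]
t=4: x=[0.0000 0.0739 2.8000 29.5467 89.4185] k=[0 0 3 25 84]
t=5: x=[0.0000 0.2216 4.4250 28.0862 80.2366] k=[0 3 8 25 78]
t=6: x=[0.2183 3.1041 8.9000 28.0106 74.7502] k=[1 3 9 32 74]
t=7: x=[1.1158 3.2520 10.2750 33.7738 71.6044] k=[4 5 13 34 77]
t=8: x=[3.9571 5.4462 13.9750 36.0113 74.5027] k=[3 0 13 36 72]
t=9: x=[2.6938 1.1822 13.7500 37.3430 70.0667] k=[0 3 14 35 66]
t=10: x=[0.2183 3.5477 14.7500 36.1118 64.4757] k=[0 2 19 40 67]
t=11: x=[0.1455 3.0794 19.3000 40.8335 65.7693] k=[2 7 18 44 67]
t=12: x=[2.3052 7.3456 19.1250 44.1703 66.0677] k=[7 11 15 43 71]
t=13: x=[7.0950 10.8511 16.8000 43.3929 69.6696] k=[11 8 19 38 65]
t=14: x=[10.4823 8.9252 19.6000 38.9757 63.7787] k=[14 6 23 40 60]
t=15: x=[13.0452 7.7651 23.0000 40.6076 59.3171] k=[12 11 19 44 63]
t=16: x=[11.6047 11.5180 20.2750 43.9446 62.3841] k=[11 11 17 42 63]
t=17: x=[10.7018 11.2957 18.4250 42.0883 62.2346] k=[8 13 13 42 61]
t=18: x=[8.1422 12.4569 15.1750 41.6367 60.3899] k=[6 7 10 43 58]

3.833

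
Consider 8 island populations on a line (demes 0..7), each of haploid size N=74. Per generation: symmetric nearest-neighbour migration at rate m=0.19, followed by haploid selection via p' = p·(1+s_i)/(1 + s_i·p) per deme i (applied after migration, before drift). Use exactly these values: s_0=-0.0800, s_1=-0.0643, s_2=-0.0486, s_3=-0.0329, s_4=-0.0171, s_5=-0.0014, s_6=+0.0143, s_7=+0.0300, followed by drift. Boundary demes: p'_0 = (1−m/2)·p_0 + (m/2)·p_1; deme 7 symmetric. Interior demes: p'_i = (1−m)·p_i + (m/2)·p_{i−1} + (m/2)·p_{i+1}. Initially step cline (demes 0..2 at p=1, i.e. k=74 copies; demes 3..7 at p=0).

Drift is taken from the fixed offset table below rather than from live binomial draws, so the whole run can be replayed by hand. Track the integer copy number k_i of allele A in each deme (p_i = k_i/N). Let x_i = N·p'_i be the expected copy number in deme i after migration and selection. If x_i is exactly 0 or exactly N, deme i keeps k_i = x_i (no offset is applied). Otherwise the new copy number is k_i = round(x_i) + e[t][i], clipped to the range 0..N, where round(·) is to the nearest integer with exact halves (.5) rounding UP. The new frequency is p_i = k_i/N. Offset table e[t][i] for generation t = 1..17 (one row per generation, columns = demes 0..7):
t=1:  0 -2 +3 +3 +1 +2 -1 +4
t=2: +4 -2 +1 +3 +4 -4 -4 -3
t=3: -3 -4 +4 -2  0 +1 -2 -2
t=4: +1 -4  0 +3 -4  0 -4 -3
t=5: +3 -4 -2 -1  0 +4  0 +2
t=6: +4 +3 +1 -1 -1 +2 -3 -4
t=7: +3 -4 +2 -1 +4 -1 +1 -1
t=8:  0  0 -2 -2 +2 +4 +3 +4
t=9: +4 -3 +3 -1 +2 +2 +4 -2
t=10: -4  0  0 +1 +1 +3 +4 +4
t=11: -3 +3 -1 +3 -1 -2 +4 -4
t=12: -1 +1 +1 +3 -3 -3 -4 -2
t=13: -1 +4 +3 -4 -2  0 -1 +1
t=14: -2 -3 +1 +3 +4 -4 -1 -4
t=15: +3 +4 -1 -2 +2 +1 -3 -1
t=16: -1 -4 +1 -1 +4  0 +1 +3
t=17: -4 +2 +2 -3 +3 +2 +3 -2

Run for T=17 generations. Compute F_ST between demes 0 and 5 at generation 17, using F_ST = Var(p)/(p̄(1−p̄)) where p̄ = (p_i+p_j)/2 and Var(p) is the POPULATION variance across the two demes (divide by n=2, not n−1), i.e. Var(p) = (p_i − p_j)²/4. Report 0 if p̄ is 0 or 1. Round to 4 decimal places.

0.2580

t=0: k=[74 74 74 0 0 0 0 0]
t=1: x=[74.0000 74.0000 66.6466 6.8200 0.0000 0.0000 0.0000 0.0000] k=[74 74 70 10 0 0 0 0]
t=2: x=[74.0000 73.5940 64.2665 14.3589 0.9340 0.0000 0.0000 0.0000] k=[74 72 65 17 5 0 0 0]
t=3: x=[73.7935 71.3610 60.5659 19.9291 5.5754 0.4743 0.0000 0.0000] k=[71 67 65 18 6 1 0 0]
t=4: x=[70.3406 66.7678 60.1736 20.8208 6.5611 1.3781 0.0964 0.0000] k=[71 63 60 24 3 1 0 0]
t=5: x=[69.9310 62.8606 56.2002 24.8696 4.7281 1.0935 0.0964 0.0000] k=[73 59 54 24 5 5 0 0]
t=6: x=[71.4743 59.0790 50.8398 24.4938 6.6992 4.5191 0.4817 0.0000] k=[74 62 52 23 6 7 0 0]
t=7: x=[72.7625 61.5154 49.3835 23.5991 7.5917 6.2320 0.6744 0.0000] k=[74 58 51 23 12 5 2 0]
t=8: x=[72.3508 58.0387 48.1738 24.0686 12.2032 5.3730 2.1241 0.1957] k=[72 58 46 22 14 9 5 4]
t=9: x=[70.3945 57.3480 43.9754 22.9866 14.0872 9.0838 5.3551 4.2109] k=[74 54 47 22 16 11 9 2]
t=10: x=[71.9394 54.2890 44.4099 23.2681 15.8788 11.2716 8.6327 2.7420] k=[68 54 44 24 17 14 13 7]
t=11: x=[66.1006 53.4069 42.1495 24.6817 17.1517 14.1739 12.6734 7.7732] k=[63 56 41 28 16 12 17 4]
t=12: x=[61.4921 54.2941 40.2778 27.5144 16.5375 12.8401 15.4630 5.3806] k=[60 55 41 31 14 10 11 3]
t=13: x=[58.5294 53.1648 40.4687 29.7380 15.0274 10.4624 10.2699 3.8669] k=[58 57 43 26 13 10 9 5]
t=14: x=[56.8302 54.8364 41.8120 25.8149 13.7558 10.1777 8.8248 5.5293] k=[55 52 43 29 18 6 8 2]
t=15: x=[53.5025 50.3742 41.6207 28.6951 17.6719 7.3208 7.3333 2.6443] k=[57 54 41 27 20 8 4 2]
t=16: x=[55.5860 52.0376 39.9914 27.0880 19.2781 8.7492 4.2465 2.2537] k=[55 48 41 26 23 9 5 5]
t=17: x=[53.1078 46.8684 39.3236 26.5677 21.6896 9.9379 5.4513 5.1396] k=[49 49 41 24 25 12 8 3]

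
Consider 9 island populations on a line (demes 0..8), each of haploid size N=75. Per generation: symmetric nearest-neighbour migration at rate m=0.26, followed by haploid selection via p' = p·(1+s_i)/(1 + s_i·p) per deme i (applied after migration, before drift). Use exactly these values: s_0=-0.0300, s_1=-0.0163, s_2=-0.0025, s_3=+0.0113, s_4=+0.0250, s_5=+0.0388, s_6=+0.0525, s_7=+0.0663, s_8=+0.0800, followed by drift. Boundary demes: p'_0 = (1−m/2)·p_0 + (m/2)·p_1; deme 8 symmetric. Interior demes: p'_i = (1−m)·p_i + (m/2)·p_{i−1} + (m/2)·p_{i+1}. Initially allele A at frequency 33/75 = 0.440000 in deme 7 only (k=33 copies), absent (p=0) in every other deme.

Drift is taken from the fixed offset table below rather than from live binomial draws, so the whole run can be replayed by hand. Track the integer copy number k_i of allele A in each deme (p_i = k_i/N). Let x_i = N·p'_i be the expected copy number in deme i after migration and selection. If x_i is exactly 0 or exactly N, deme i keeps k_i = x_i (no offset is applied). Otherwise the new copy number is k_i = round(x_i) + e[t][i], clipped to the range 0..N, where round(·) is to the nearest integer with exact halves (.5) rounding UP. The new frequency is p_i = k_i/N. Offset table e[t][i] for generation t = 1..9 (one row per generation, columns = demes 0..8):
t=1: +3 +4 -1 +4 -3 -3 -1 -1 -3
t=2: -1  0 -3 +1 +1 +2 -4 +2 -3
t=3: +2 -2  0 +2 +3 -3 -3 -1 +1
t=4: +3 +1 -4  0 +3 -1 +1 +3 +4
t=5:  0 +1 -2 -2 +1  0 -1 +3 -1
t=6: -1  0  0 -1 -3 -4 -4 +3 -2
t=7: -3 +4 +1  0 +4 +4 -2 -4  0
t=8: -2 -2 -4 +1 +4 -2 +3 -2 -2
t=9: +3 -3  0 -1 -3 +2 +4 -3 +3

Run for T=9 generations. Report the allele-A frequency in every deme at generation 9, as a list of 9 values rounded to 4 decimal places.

[0.0000, 0.0000, 0.0000, 0.0267, 0.0533, 0.0800, 0.1600, 0.1067, 0.2267]

t=0: k=[0 0 0 0 0 0 0 33 0]
t=1: x=[0.0000 0.0000 0.0000 0.0000 0.0000 0.0000 4.5017 25.4888 4.6121] k=[0 0 0 0 0 0 4 24 2]
t=2: x=[0.0000 0.0000 0.0000 0.0000 0.0000 0.5400 6.3721 19.4504 5.2217] k=[0 0 0 0 0 3 2 21 2]
t=3: x=[0.0000 0.0000 0.0000 0.0000 0.3997 2.5729 4.8260 16.8851 4.8047] k=[0 0 0 0 3 0 2 16 6]
t=4: x=[0.0000 0.0000 0.0000 0.3944 2.2738 0.6750 3.7376 13.5793 7.8231] k=[0 0 0 0 5 0 5 17 12]
t=5: x=[0.0000 0.0000 0.0000 0.6573 3.7878 1.3495 6.1946 15.5670 13.4801] k=[0 0 0 0 5 1 5 19 12]
t=6: x=[0.0000 0.0000 0.0000 0.6573 3.9207 2.1169 6.6016 17.1027 13.7534] k=[0 0 0 0 1 0 3 20 12]
t=7: x=[0.0000 0.0000 0.0000 0.1315 0.7583 0.5400 5.0560 17.5999 13.8900] k=[0 0 0 0 5 5 3 14 14]
t=8: x=[0.0000 0.0000 0.0000 0.6573 4.4523 4.9119 4.9201 13.2561 14.8975] k=[0 0 0 2 8 3 8 11 13]
t=9: x=[0.0000 0.0000 0.2594 2.5475 6.7195 4.4569 8.1025 11.4804 13.5747] k=[0 0 0 2 4 6 12 8 17]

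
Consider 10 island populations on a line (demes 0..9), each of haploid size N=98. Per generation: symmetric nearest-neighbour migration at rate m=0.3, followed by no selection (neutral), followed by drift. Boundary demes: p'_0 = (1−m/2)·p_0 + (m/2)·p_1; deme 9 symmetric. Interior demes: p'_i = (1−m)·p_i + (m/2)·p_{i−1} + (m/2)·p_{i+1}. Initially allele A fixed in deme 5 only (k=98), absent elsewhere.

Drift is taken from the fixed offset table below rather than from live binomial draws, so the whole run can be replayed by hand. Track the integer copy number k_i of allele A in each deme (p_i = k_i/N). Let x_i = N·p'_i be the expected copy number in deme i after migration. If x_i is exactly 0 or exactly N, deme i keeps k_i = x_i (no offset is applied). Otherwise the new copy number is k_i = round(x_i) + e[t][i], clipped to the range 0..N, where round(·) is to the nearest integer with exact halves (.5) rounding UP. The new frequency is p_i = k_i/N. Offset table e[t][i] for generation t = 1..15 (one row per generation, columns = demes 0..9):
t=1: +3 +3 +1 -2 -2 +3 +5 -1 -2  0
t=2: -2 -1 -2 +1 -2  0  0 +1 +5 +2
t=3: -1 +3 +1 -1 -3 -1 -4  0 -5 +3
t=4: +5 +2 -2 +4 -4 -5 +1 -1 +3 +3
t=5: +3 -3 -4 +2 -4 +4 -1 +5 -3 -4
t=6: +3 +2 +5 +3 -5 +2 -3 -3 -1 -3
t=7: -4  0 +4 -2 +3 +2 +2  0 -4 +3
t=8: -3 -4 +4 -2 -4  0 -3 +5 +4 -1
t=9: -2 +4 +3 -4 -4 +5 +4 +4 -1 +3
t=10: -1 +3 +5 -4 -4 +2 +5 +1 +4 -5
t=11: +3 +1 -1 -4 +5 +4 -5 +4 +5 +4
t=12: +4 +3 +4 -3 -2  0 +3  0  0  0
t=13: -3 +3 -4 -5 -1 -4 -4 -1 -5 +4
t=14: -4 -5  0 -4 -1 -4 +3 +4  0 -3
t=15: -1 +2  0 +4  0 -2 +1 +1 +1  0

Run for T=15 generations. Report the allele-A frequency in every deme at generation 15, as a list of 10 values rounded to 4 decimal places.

t=0: k=[0 0 0 0 0 98 0 0 0 0]
t=1: x=[0.0000 0.0000 0.0000 0.0000 14.7000 68.6000 14.7000 0.0000 0.0000 0.0000] k=[0 0 0 0 13 72 20 0 0 0]
t=2: x=[0.0000 0.0000 0.0000 1.9500 19.9000 55.3500 24.8000 3.0000 0.0000 0.0000] k=[0 0 0 3 18 55 25 4 0 0]
t=3: x=[0.0000 0.0000 0.4500 4.8000 21.3000 44.9500 26.3500 6.5500 0.6000 0.0000] k=[0 0 1 4 18 44 22 7 0 0]
t=4: x=[0.0000 0.1500 1.3000 5.6500 19.8000 36.8000 23.0500 8.2000 1.0500 0.0000] k=[0 2 0 10 16 32 24 7 4 0]
t=5: x=[0.3000 1.4000 1.8000 9.4000 17.5000 28.4000 22.6500 9.1000 3.8500 0.6000] k=[3 0 0 11 14 32 22 14 1 0]
t=6: x=[2.5500 0.4500 1.6500 9.8000 16.2500 27.8000 22.3000 13.2500 2.8000 0.1500] k=[6 2 7 13 11 30 19 10 2 0]
t=7: x=[5.4000 3.3500 7.1500 11.8000 14.1500 25.5000 19.3000 10.1500 2.9000 0.3000] k=[1 3 11 10 17 28 21 10 0 3]
t=8: x=[1.3000 3.9000 9.6500 11.2000 17.6000 25.3000 20.4000 10.1500 1.9500 2.5500] k=[0 0 14 9 14 25 17 15 6 2]
t=9: x=[0.0000 2.1000 11.1500 10.5000 14.9000 22.1500 17.9000 13.9500 6.7500 2.6000] k=[0 6 14 7 11 27 22 18 6 6]
t=10: x=[0.9000 6.3000 11.7500 8.6500 12.8000 23.8500 22.1500 16.8000 7.8000 6.0000] k=[0 9 17 5 9 26 27 18 12 1]
t=11: x=[1.3500 8.8500 14.0000 7.4000 10.9500 23.6000 25.5000 18.4500 11.2500 2.6500] k=[4 10 13 3 16 28 21 22 16 7]
t=12: x=[4.9000 9.5500 11.0500 6.4500 15.8500 25.1500 22.2000 20.9500 15.5500 8.3500] k=[9 13 15 3 14 25 25 21 16 8]
t=13: x=[9.6000 12.7000 12.9000 6.4500 14.0000 23.3500 24.4000 20.8500 15.5500 9.2000] k=[7 16 9 1 13 19 20 20 11 13]
t=14: x=[8.3500 13.6000 8.8500 4.0000 12.1000 18.2500 19.8500 18.6500 12.6500 12.7000] k=[4 9 9 0 11 14 23 23 13 10]
t=15: x=[4.7500 8.2500 7.6500 3.0000 9.8000 14.9000 21.6500 21.5000 14.0500 10.4500] k=[4 10 8 7 10 13 23 23 15 10]

[0.0408, 0.1020, 0.0816, 0.0714, 0.1020, 0.1327, 0.2347, 0.2347, 0.1531, 0.1020]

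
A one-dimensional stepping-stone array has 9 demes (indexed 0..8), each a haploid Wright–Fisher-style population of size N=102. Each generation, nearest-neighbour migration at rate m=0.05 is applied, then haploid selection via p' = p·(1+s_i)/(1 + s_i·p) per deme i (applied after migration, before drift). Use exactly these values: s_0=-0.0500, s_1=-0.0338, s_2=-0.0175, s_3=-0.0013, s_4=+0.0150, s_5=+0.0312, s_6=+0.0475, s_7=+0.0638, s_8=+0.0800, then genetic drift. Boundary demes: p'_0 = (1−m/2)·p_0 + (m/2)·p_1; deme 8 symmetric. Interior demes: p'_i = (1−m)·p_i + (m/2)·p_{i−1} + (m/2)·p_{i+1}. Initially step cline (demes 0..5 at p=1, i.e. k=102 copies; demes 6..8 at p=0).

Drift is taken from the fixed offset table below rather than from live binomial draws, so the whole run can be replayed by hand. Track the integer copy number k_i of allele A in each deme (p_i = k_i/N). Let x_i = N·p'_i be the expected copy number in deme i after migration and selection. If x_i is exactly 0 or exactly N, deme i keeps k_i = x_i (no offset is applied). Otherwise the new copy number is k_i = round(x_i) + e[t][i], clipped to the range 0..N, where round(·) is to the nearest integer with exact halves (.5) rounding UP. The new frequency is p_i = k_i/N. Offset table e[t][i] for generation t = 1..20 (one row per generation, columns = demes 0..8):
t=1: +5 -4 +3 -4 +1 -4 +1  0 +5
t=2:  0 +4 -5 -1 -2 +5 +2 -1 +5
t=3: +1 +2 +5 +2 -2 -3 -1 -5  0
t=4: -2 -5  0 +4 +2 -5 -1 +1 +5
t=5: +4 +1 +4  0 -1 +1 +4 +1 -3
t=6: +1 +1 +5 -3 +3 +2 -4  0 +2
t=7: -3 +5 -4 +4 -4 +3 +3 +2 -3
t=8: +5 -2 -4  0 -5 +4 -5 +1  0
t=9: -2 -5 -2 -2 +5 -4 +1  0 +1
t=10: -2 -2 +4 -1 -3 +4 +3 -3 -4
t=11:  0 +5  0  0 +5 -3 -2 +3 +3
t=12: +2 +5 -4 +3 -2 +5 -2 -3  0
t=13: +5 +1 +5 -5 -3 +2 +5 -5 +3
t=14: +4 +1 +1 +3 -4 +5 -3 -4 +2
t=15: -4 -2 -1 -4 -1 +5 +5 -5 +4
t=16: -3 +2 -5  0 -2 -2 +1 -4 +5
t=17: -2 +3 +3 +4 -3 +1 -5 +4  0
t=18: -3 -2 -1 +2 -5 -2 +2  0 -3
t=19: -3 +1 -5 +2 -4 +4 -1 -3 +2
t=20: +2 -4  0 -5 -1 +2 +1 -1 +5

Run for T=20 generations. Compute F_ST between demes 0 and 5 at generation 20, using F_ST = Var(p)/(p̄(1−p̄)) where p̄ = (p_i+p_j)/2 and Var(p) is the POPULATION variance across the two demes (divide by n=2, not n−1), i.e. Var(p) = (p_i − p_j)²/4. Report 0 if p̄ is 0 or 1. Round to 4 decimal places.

0.0032

t=0: k=[102 102 102 102 102 102 0 0 0]
t=1: x=[102.0000 102.0000 102.0000 102.0000 102.0000 99.5253 2.6680 0.0000 0.0000] k=[102 102 102 102 102 96 4 0 0]
t=2: x=[102.0000 102.0000 102.0000 102.0000 101.8522 94.0774 6.4758 0.1064 0.0000] k=[102 102 102 102 100 99 8 0 0]
t=3: x=[102.0000 102.0000 102.0000 101.9499 100.0536 96.9009 10.5043 0.2127 0.0000] k=[102 102 102 102 98 94 10 0 0]
t=4: x=[102.0000 102.0000 102.0000 101.8999 98.0568 92.2737 12.3448 0.2659 0.0000] k=[102 102 102 102 100 87 11 1 0]
t=5: x=[102.0000 102.0000 102.0000 101.9499 99.7579 85.8471 13.1733 1.3022 0.0270] k=[102 102 102 102 99 87 17 2 0]
t=6: x=[102.0000 102.0000 102.0000 101.9249 98.8212 85.9695 19.0845 2.4697 0.0540] k=[102 102 102 99 102 88 15 2 2]
t=7: x=[102.0000 102.0000 101.9237 99.1464 101.5813 86.9240 17.1520 2.4697 2.1566] k=[102 102 98 102 98 90 20 4 0]
t=8: x=[102.0000 101.8965 98.1349 101.7997 97.9582 88.8069 22.1440 4.5621 0.1080] k=[102 100 94 102 93 93 17 6 0]
t=9: x=[101.9474 99.8281 94.2241 101.5744 93.3437 91.3955 19.3419 6.4909 0.1620] k=[100 95 92 100 98 87 20 6 1]
t=10: x=[99.7656 94.8240 92.1186 99.7471 97.8349 86.0185 22.1183 6.5965 1.2139] k=[98 93 96 99 95 90 25 4 0]
t=11: x=[97.6671 92.9196 95.8995 98.8210 95.0718 88.8558 27.0114 4.6943 0.1080] k=[98 98 96 99 100 86 25 8 3]
t=12: x=[97.7981 97.8141 96.0265 98.9461 99.6593 85.2594 27.0114 8.7839 3.3667] k=[100 102 92 102 98 90 25 6 3]
t=13: x=[99.9494 101.6895 92.3468 101.6495 97.9582 88.9291 27.0626 6.7812 3.3130] k=[102 102 97 97 95 91 32 2 6]
t=14: x=[102.0000 101.8706 97.0424 96.9438 95.0471 89.9552 33.7649 3.0264 6.3426] k=[102 102 98 100 91 95 31 0 8]
t=15: x=[102.0000 101.8965 98.0841 99.7221 91.4665 93.5414 32.8498 1.0366 8.3728] k=[102 100 97 96 90 99 38 0 12]
t=16: x=[101.9474 99.9056 96.9662 95.8675 90.5275 97.3872 39.6943 1.3287 12.5211] k=[99 102 92 96 89 95 41 0 18]
t=17: x=[98.9257 101.6637 92.1946 95.7173 89.4893 93.7363 42.4706 1.5677 18.6966] k=[97 102 95 100 86 95 37 6 19]
t=18: x=[96.8813 101.6895 95.1886 99.5219 86.7689 93.5658 38.7841 7.5196 19.8778] k=[94 100 94 102 82 92 41 8 17]
t=19: x=[93.7702 99.6214 94.2241 101.2991 82.9814 90.7854 42.5966 9.5732 17.8817] k=[91 101 89 102 79 95 42 7 20]
t=20: x=[90.7466 100.3966 89.4317 101.0988 80.2310 93.5170 43.6044 8.6786 20.9261] k=[93 96 89 96 79 96 45 8 26]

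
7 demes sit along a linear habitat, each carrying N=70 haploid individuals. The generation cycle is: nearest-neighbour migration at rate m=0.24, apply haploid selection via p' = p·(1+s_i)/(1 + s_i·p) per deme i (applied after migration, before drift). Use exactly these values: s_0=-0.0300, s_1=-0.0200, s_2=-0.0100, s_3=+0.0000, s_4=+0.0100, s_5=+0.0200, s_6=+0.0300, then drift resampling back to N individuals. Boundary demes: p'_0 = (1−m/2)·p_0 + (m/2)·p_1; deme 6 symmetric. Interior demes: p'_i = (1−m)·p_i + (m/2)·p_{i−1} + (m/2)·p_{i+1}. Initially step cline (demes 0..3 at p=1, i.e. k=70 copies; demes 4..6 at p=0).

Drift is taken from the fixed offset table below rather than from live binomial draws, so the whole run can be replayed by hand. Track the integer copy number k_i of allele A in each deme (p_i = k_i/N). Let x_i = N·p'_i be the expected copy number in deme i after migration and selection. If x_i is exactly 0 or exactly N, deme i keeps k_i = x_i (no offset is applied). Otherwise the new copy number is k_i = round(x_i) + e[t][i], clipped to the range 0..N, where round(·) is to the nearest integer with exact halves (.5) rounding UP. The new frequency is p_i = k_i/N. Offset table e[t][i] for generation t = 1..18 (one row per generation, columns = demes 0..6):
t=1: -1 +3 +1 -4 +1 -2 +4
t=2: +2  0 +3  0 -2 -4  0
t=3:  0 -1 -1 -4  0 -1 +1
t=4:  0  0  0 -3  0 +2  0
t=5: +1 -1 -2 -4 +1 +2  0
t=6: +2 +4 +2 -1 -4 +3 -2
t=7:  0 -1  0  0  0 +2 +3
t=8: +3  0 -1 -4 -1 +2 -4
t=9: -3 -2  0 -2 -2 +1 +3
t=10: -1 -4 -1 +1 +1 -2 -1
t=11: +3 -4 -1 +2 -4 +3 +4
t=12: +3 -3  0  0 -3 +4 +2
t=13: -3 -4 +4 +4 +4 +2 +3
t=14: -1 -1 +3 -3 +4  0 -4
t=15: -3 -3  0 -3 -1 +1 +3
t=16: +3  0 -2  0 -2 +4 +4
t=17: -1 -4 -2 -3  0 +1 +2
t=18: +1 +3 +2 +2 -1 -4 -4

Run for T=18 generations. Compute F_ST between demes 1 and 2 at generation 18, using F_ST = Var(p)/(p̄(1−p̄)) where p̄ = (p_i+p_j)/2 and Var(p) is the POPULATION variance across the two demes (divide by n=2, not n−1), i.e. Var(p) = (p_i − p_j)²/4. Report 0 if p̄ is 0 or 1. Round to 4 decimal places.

t=0: k=[70 70 70 70 0 0 0]
t=1: x=[70.0000 70.0000 70.0000 61.6000 8.4738 0.0000 0.0000] k=[70 70 70 58 9 0 0]
t=2: x=[70.0000 70.0000 68.5458 53.5600 13.9106 1.1013 0.0000] k=[70 70 70 54 12 0 0]
t=3: x=[70.0000 70.0000 68.0611 50.8800 15.7210 1.4682 0.0000] k=[70 70 67 47 16 0 0]
t=4: x=[70.0000 69.6327 64.9128 45.6800 17.9324 1.9573 0.0000] k=[70 70 65 43 18 4 0]
t=5: x=[70.0000 69.3879 62.8961 42.6400 19.4595 5.2961 0.4943] k=[70 68 61 39 20 7 0]
t=6: x=[69.7526 67.3489 59.1079 39.3600 20.8654 7.8571 0.8649] k=[70 70 61 38 17 11 0]
t=7: x=[70.0000 68.8983 59.2287 38.2400 18.9371 10.5766 1.3588] k=[70 68 59 38 19 13 4]
t=8: x=[69.7526 67.1044 57.4569 38.2400 20.7048 12.8464 5.2210] k=[70 67 56 34 20 15 1]
t=9: x=[69.6289 65.9638 54.5594 34.9600 21.2269 14.1422 2.7572] k=[67 64 55 33 19 15 6]
t=10: x=[66.5412 63.1563 53.3126 33.9600 20.3433 14.6278 7.2703] k=[66 59 52 35 21 13 6]
t=11: x=[65.0210 58.8114 50.6596 35.3600 21.8693 13.3324 7.0246] k=[68 55 50 37 18 16 11]
t=12: x=[66.3357 55.7319 48.8921 36.2800 20.1826 15.8818 11.8889] k=[69 53 49 36 17 20 14]
t=13: x=[66.9936 54.1942 47.7678 35.2800 19.7809 19.1946 15.0666] k=[64 50 52 39 24 21 18]
t=14: x=[62.1092 51.6478 50.0570 38.7600 25.6014 21.2922 18.7632] k=[61 51 53 36 30 21 15]
t=15: x=[59.5317 52.1729 50.5793 37.3200 29.8102 21.6550 16.0832] k=[57 49 51 34 29 23 19]
t=16: x=[55.6965 49.9119 48.5709 35.4400 29.0490 23.5484 19.8983] k=[59 50 47 35 27 28 24]
t=17: x=[57.6125 50.4365 45.7610 35.4800 28.2475 27.7309 24.9526] k=[57 46 44 32 28 29 27]
t=18: x=[55.3299 46.7675 42.6327 32.9600 28.7685 28.9757 27.7334] k=[56 50 45 35 28 25 24]

0.0058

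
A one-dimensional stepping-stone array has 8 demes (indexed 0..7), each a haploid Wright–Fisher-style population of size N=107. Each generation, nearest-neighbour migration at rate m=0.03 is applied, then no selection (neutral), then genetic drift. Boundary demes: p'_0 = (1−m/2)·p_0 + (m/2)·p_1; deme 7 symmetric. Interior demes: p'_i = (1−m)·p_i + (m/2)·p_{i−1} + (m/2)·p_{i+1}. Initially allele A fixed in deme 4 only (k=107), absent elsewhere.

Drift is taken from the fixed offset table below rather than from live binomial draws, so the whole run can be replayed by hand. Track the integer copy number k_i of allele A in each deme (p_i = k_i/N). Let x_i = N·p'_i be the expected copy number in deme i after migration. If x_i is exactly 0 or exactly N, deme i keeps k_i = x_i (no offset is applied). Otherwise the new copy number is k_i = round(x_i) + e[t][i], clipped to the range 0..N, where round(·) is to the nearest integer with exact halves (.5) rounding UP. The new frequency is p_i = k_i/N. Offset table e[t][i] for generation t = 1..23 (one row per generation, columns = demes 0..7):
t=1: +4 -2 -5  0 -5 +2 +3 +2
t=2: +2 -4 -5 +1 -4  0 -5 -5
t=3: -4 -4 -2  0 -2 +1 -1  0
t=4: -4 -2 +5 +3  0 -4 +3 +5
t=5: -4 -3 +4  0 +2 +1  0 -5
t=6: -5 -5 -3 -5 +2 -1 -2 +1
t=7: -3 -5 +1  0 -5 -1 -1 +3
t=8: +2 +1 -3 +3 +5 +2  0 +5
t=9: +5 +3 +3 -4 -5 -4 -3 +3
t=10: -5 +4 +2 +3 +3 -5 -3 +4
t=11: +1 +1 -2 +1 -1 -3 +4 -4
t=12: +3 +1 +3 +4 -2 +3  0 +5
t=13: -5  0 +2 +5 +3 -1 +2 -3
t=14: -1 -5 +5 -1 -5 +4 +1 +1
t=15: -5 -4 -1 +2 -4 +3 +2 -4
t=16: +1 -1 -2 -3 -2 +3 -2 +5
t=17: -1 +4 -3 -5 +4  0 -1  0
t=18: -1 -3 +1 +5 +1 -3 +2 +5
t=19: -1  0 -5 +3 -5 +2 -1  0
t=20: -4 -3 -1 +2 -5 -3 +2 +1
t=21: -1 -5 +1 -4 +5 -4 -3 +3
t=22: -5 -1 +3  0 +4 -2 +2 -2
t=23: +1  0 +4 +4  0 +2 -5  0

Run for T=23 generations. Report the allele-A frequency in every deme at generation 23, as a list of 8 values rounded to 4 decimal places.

t=0: k=[0 0 0 0 107 0 0 0]
t=1: x=[0.0000 0.0000 0.0000 1.6050 103.7900 1.6050 0.0000 0.0000] k=[0 0 0 2 99 4 0 0]
t=2: x=[0.0000 0.0000 0.0300 3.4250 96.1200 5.3650 0.0600 0.0000] k=[0 0 0 4 92 5 0 0]
t=3: x=[0.0000 0.0000 0.0600 5.2600 89.3750 6.2300 0.0750 0.0000] k=[0 0 0 5 87 7 0 0]
t=4: x=[0.0000 0.0000 0.0750 6.1550 84.5700 8.0950 0.1050 0.0000] k=[0 0 5 9 85 4 3 0]
t=5: x=[0.0000 0.0750 4.9850 10.0800 82.6450 5.2000 2.9700 0.0450] k=[0 0 9 10 85 6 3 0]
t=6: x=[0.0000 0.1350 8.8800 11.1100 82.6900 7.1400 3.0000 0.0450] k=[0 0 6 6 85 6 1 1]
t=7: x=[0.0000 0.0900 5.9100 7.1850 82.6300 7.1100 1.0750 1.0000] k=[0 0 7 7 78 6 0 4]
t=8: x=[0.0000 0.1050 6.8950 8.0650 75.8550 6.9900 0.1500 3.9400] k=[0 1 4 11 81 9 0 9]
t=9: x=[0.0150 1.0300 4.0600 11.9450 78.8700 9.9450 0.2700 8.8650] k=[5 4 7 8 74 6 0 12]
t=10: x=[4.9850 4.0600 6.9700 8.9750 71.9900 6.9300 0.2700 11.8200] k=[0 8 9 12 75 2 0 16]
t=11: x=[0.1200 7.8950 9.0300 12.9000 72.9600 3.0650 0.2700 15.7600] k=[1 9 7 14 72 0 4 12]
t=12: x=[1.1200 8.8500 7.1350 14.7650 70.0500 1.1400 4.0600 11.8800] k=[4 10 10 19 68 4 4 17]
t=13: x=[4.0900 9.9100 10.1350 19.6000 66.3050 4.9600 4.1950 16.8050] k=[0 10 12 25 69 4 6 14]
t=14: x=[0.1500 9.8800 12.1650 25.4650 67.3650 5.0050 6.0900 13.8800] k=[0 5 17 24 62 9 7 15]
t=15: x=[0.0750 5.1050 16.9250 24.4650 60.6350 9.7650 7.1500 14.8800] k=[0 1 16 26 57 13 9 11]
t=16: x=[0.0150 1.2100 15.9250 26.3150 55.8750 13.6000 9.0900 10.9700] k=[1 0 14 23 54 17 7 16]
t=17: x=[0.9850 0.2250 13.9250 23.3300 52.9800 17.4050 7.2850 15.8650] k=[0 4 11 18 57 17 6 16]
t=18: x=[0.0600 4.0450 11.0000 18.4800 55.8150 17.4350 6.3150 15.8500] k=[0 1 12 23 57 14 8 21]
t=19: x=[0.0150 1.1500 12.0000 23.3450 55.8450 14.5550 8.2850 20.8050] k=[0 1 7 26 51 17 7 21]
t=20: x=[0.0150 1.0750 7.1950 26.0900 50.1150 17.3600 7.3600 20.7900] k=[0 0 6 28 45 14 9 22]
t=21: x=[0.0000 0.0900 6.2400 27.9250 44.2800 14.3900 9.2700 21.8050] k=[0 0 7 24 49 10 6 25]
t=22: x=[0.0000 0.1050 7.1500 24.1200 48.0400 10.5250 6.3450 24.7150] k=[0 0 10 24 52 9 8 23]
t=23: x=[0.0000 0.1500 10.0600 24.2100 50.9350 9.6300 8.2400 22.7750] k=[0 0 14 28 51 12 3 23]

[0.0000, 0.0000, 0.1308, 0.2617, 0.4766, 0.1121, 0.0280, 0.2150]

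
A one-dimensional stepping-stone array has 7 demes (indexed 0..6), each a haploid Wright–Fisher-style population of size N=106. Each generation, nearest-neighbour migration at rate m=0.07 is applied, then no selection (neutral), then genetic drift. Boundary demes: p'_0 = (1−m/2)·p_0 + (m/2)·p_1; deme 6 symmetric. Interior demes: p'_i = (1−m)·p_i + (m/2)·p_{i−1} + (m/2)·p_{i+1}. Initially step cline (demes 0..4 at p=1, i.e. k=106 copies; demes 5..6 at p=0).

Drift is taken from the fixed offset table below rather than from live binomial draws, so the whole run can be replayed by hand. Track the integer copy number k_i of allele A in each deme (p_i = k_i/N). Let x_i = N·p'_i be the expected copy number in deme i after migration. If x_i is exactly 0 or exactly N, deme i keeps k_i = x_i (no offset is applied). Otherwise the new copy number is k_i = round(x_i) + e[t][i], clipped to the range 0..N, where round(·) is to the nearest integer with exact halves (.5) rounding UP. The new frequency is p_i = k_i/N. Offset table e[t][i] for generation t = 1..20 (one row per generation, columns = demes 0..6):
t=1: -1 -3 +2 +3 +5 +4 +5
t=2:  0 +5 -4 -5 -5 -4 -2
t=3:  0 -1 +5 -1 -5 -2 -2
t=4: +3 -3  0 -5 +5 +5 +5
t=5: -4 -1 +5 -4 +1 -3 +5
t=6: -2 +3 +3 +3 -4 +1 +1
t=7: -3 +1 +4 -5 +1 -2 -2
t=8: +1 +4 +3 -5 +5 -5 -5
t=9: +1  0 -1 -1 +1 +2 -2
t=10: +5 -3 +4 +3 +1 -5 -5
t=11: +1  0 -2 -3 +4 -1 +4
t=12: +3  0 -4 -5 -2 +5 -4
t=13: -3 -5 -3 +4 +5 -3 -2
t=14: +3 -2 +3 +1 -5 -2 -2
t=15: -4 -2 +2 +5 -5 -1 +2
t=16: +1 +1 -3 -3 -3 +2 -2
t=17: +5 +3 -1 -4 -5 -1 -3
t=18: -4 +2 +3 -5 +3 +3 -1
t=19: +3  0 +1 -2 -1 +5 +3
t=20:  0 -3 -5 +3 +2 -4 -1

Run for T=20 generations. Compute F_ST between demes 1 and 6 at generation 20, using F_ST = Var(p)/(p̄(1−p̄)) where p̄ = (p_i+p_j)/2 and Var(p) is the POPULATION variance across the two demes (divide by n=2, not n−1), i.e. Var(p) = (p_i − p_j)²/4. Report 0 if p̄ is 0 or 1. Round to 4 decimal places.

0.7875

t=0: k=[106 106 106 106 106 0 0]
t=1: x=[106.0000 106.0000 106.0000 106.0000 102.2900 3.7100 0.0000] k=[106 106 106 106 106 8 0]
t=2: x=[106.0000 106.0000 106.0000 106.0000 102.5700 11.1500 0.2800] k=[106 106 106 106 98 7 0]
t=3: x=[106.0000 106.0000 106.0000 105.7200 95.0950 9.9400 0.2450] k=[106 106 106 105 90 8 0]
t=4: x=[106.0000 106.0000 105.9650 104.5100 87.6550 10.5900 0.2800] k=[106 106 106 100 93 16 5]
t=5: x=[106.0000 106.0000 105.7900 99.9650 90.5500 18.3100 5.3850] k=[106 106 106 96 92 15 10]
t=6: x=[106.0000 106.0000 105.6500 96.2100 89.4450 17.5200 10.1750] k=[106 106 106 99 85 19 11]
t=7: x=[106.0000 106.0000 105.7550 98.7550 83.1800 21.0300 11.2800] k=[106 106 106 94 84 19 9]
t=8: x=[106.0000 106.0000 105.5800 94.0700 82.0750 20.9250 9.3500] k=[106 106 106 89 87 16 4]
t=9: x=[106.0000 106.0000 105.4050 89.5250 84.5850 18.0650 4.4200] k=[106 106 104 89 86 20 2]
t=10: x=[106.0000 105.9300 103.5450 89.4200 83.7950 21.6800 2.6300] k=[106 103 106 92 85 17 0]
t=11: x=[105.8950 103.2100 105.4050 92.2450 82.8650 18.7850 0.5950] k=[106 103 103 89 87 18 5]
t=12: x=[105.8950 103.1050 102.5100 89.4200 84.6550 19.9600 5.4550] k=[106 103 99 84 83 25 1]
t=13: x=[105.8950 102.9650 98.6150 84.4900 81.0050 26.1900 1.8400] k=[103 98 96 88 86 23 0]
t=14: x=[102.8250 98.1050 95.7900 88.2100 83.8650 24.4000 0.8050] k=[106 96 99 89 79 22 0]
t=15: x=[105.6500 96.4550 98.5450 89.0000 77.3550 23.2250 0.7700] k=[102 94 101 94 72 22 3]
t=16: x=[101.7200 94.5250 100.5100 93.4750 71.0200 23.0850 3.6650] k=[103 96 98 90 68 25 2]
t=17: x=[102.7550 96.3150 97.6500 89.5100 67.2650 25.7000 2.8050] k=[106 99 97 86 62 25 0]
t=18: x=[105.7550 99.1750 96.6850 85.5450 61.5450 25.4200 0.8750] k=[102 101 100 81 65 28 0]
t=19: x=[101.9650 101.0000 99.3700 81.1050 64.2650 28.3150 0.9800] k=[105 101 100 79 63 33 4]
t=20: x=[104.8600 101.1050 99.3000 79.1750 62.5100 33.0350 5.0150] k=[105 98 94 82 65 29 4]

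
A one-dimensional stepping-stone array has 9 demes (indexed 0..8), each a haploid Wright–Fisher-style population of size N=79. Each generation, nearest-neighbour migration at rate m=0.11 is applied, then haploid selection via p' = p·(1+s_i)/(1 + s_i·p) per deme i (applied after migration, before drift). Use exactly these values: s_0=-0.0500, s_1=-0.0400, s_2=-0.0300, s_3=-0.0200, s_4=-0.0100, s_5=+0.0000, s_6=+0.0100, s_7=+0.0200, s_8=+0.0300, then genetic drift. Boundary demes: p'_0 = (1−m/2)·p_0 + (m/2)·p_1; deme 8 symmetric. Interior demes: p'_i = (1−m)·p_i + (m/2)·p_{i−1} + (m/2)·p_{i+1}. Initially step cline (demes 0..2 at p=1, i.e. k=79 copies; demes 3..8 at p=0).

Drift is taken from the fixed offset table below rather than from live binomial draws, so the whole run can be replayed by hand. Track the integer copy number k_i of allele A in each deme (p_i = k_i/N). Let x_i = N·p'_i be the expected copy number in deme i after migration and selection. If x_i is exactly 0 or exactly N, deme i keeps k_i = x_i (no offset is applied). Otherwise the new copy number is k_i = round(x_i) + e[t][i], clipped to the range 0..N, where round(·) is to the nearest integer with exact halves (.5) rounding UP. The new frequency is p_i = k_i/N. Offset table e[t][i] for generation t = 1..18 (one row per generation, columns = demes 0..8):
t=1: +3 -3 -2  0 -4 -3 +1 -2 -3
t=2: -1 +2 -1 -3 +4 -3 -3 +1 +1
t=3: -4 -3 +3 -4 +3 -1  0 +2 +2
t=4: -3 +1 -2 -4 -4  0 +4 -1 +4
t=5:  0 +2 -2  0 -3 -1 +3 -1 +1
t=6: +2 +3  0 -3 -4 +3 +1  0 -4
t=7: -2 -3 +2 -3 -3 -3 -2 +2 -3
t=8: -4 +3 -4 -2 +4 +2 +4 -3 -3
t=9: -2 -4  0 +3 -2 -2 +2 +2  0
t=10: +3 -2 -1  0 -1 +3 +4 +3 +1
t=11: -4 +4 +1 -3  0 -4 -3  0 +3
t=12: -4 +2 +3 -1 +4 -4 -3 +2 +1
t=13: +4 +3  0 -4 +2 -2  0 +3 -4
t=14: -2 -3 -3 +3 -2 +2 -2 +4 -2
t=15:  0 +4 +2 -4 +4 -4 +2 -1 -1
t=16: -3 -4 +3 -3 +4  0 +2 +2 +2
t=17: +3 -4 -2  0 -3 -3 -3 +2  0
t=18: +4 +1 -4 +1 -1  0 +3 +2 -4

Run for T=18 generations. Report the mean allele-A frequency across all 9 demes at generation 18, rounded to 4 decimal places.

0.2644

t=0: k=[79 79 79 0 0 0 0 0 0]
t=1: x=[79.0000 79.0000 74.5282 4.2628 0.0000 0.0000 0.0000 0.0000 0.0000] k=[79 79 73 4 0 0 0 0 0]
t=2: x=[79.0000 78.6563 69.2783 7.4378 0.2178 0.0000 0.0000 0.0000 0.0000] k=[79 79 68 4 4 0 0 0 0]
t=3: x=[79.0000 78.3700 64.7324 7.3837 3.7440 0.2200 0.0000 0.0000 0.0000] k=[79 75 68 3 7 0 0 0 0]
t=4: x=[78.7685 74.6710 64.4520 6.6706 6.3362 0.3850 0.0000 0.0000 0.0000] k=[76 76 62 3 2 0 0 0 0]
t=5: x=[75.8484 75.0807 59.0746 6.0757 1.9260 0.1100 0.0000 0.0000 0.0000] k=[76 77 57 6 0 0 0 0 0]
t=6: x=[75.9061 75.7190 54.7866 8.3234 0.3267 0.0000 0.0000 0.0000 0.0000] k=[78 79 55 5 0 0 0 0 0]
t=7: x=[78.0059 77.5687 53.0419 7.3394 0.2723 0.0000 0.0000 0.0000 0.0000] k=[76 75 55 4 0 0 0 0 0]
t=8: x=[75.7907 73.7587 52.7640 6.4641 0.2178 0.0000 0.0000 0.0000 0.0000] k=[72 77 49 4 4 0 0 0 0]
t=9: x=[71.9526 75.0340 47.4899 6.3559 3.7440 0.2200 0.0000 0.0000 0.0000] k=[70 71 47 9 2 0 0 0 0]
t=10: x=[69.6400 69.2824 45.6444 10.5194 2.2529 0.1100 0.0000 0.0000 0.0000] k=[73 67 45 11 1 3 0 0 0]
t=11: x=[72.3648 65.6739 43.7464 12.1114 1.6437 2.7250 0.1666 0.0000 0.0000] k=[68 70 45 9 2 0 0 0 0]
t=12: x=[67.6194 68.1382 43.8016 10.4110 2.2529 0.1100 0.0000 0.0000 0.0000] k=[64 70 47 9 6 0 0 0 0]
t=13: x=[63.7074 68.0249 45.5891 10.7362 5.7809 0.3300 0.0000 0.0000 0.0000] k=[68 71 46 7 8 0 0 0 0]
t=14: x=[67.6765 69.1123 44.6398 9.0370 7.4370 0.4400 0.0000 0.0000 0.0000] k=[66 66 42 12 5 2 0 0 0]
t=15: x=[65.4333 64.1952 41.0698 13.0435 5.1712 2.0550 0.1111 0.0000 0.0000] k=[65 68 43 9 9 0 2 0 0]
t=16: x=[64.5698 66.0233 41.9063 10.6820 8.4290 0.6050 1.7974 0.1122 0.0000] k=[62 62 45 8 12 1 4 2 0]
t=17: x=[61.3057 60.4928 43.3049 10.0761 11.0789 1.7700 3.7605 2.0390 0.1133] k=[64 56 41 10 8 0 1 4 0]
t=18: x=[62.9128 54.9374 39.5185 11.3966 7.6007 0.4950 1.1209 3.6839 0.2266] k=[67 56 36 12 7 0 4 6 0]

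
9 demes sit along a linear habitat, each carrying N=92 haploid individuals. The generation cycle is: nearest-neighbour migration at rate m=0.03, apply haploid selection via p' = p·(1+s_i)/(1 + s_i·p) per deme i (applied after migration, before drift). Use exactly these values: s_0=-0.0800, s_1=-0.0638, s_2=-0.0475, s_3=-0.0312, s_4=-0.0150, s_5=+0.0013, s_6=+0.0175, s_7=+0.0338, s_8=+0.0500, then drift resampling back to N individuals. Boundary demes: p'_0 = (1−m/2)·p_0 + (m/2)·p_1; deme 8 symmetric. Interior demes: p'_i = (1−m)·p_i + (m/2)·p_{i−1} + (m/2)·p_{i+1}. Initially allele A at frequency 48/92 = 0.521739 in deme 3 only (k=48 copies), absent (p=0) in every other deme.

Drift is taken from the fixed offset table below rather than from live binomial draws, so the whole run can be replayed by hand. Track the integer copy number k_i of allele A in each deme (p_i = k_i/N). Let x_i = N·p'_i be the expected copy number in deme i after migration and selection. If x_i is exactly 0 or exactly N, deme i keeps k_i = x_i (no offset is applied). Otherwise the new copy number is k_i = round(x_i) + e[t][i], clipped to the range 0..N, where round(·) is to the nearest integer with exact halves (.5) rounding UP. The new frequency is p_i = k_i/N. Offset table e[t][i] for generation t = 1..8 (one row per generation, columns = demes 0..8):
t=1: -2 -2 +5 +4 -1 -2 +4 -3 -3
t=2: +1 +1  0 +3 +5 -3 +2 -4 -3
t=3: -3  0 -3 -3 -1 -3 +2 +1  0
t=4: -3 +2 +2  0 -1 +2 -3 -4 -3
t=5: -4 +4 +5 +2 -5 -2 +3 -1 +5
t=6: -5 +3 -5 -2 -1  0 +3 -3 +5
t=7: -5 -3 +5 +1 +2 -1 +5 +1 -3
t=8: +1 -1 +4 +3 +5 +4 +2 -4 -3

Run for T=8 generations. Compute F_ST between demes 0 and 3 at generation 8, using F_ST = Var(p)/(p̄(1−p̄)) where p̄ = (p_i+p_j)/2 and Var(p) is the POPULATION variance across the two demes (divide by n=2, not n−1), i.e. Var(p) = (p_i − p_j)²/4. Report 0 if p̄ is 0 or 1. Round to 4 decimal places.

t=0: k=[0 0 0 48 0 0 0 0 0]
t=1: x=[0.0000 0.0000 0.6861 45.8310 0.7093 0.0000 0.0000 0.0000 0.0000] k=[0 0 6 50 0 0 0 0 0]
t=2: x=[0.0000 0.0843 6.2792 47.8627 0.7388 0.0000 0.0000 0.0000 0.0000] k=[0 1 6 51 6 0 0 0 0]
t=3: x=[0.0138 0.9931 6.3080 48.9247 6.4932 0.0901 0.0000 0.0000 0.0000] k=[0 1 3 46 5 0 0 0 0]
t=4: x=[0.0138 0.9509 3.4497 44.0119 5.4618 0.0751 0.0000 0.0000 0.0000] k=[0 3 5 44 4 2 0 0 0]
t=5: x=[0.0414 2.8004 5.3064 42.0903 4.5048 2.0025 0.0305 0.0000 0.0000] k=[0 7 10 44 0 0 3 0 0]
t=6: x=[0.0966 6.5286 10.0221 42.1053 0.6502 0.0451 2.9593 0.0465 0.0000] k=[0 10 5 40 0 0 6 0 0]
t=7: x=[0.1380 9.2138 5.3495 38.1653 0.5911 0.0901 5.9153 0.0930 0.0000] k=[0 6 10 39 3 0 11 1 0]
t=8: x=[0.0828 5.6123 9.9354 37.3199 3.4445 0.2103 10.8499 1.1729 0.0157] k=[1 5 14 40 8 4 13 0 0]

0.2594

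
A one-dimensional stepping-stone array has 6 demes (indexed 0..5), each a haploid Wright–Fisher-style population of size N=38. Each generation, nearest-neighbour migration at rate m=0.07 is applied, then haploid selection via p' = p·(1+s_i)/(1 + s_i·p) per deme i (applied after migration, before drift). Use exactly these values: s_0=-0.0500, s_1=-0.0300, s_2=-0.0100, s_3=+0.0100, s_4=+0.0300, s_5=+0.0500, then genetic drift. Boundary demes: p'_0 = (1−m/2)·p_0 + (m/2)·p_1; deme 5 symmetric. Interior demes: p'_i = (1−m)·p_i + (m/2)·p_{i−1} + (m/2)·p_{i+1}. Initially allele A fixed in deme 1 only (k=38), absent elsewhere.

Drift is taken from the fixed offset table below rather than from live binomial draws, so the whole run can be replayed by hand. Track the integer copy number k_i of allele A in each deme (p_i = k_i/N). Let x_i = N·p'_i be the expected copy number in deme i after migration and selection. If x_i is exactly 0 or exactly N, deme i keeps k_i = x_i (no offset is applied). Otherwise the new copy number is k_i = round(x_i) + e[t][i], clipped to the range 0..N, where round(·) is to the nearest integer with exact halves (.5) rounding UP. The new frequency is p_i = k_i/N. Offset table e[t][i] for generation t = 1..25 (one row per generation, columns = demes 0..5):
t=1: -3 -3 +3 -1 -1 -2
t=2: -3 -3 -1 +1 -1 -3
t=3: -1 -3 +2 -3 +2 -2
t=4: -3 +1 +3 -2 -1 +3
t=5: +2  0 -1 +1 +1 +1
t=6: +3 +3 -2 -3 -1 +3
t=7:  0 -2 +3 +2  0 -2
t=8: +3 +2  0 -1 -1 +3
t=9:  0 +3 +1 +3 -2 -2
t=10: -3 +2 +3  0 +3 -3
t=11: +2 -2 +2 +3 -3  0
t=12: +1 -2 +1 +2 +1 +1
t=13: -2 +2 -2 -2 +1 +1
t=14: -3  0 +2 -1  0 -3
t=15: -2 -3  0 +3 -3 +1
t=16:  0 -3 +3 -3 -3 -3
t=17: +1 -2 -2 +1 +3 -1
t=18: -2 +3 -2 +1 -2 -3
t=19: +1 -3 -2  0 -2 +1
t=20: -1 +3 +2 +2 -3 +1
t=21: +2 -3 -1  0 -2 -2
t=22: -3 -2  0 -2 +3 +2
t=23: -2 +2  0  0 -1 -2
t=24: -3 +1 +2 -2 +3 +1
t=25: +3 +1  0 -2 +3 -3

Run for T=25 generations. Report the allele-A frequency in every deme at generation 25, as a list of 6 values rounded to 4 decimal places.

t=0: k=[0 38 0 0 0 0]
t=1: x=[1.2657 35.2637 1.3172 0.0000 0.0000 0.0000] k=[0 32 4 0 0 0]
t=2: x=[1.0656 29.7042 4.7977 0.1414 0.0000 0.0000] k=[0 27 4 1 0 0]
t=3: x=[0.8989 24.9907 4.6588 1.0804 0.0360 0.0000] k=[0 22 7 0 2 0]
t=4: x=[0.7322 20.4176 7.2210 0.3181 1.9130 0.0735] k=[0 21 10 0 1 3]
t=5: x=[0.6989 19.5911 9.9610 0.3888 1.0652 3.0647] k=[3 20 9 1 2 4]
t=6: x=[3.4315 18.7307 9.0356 1.3277 2.0927 4.1053] k=[6 22 7 0 1 7]
t=7: x=[6.2863 20.6282 7.2210 0.2828 1.2091 7.0664] k=[6 19 10 2 1 5]
t=8: x=[6.1848 17.9413 9.9610 2.2661 1.2091 5.0706] k=[9 20 10 1 0 8]
t=9: x=[9.0272 18.9757 9.9610 1.2924 0.3244 8.0245] k=[9 22 11 4 0 6]
t=10: x=[9.0954 20.8739 11.0610 4.1416 0.3604 6.0335] k=[6 23 14 4 3 3]
t=11: x=[6.3201 21.8076 13.8763 4.3532 3.1186 3.1376] k=[8 20 16 7 0 3]
t=12: x=[8.0886 19.1507 15.7323 7.1274 0.3604 3.0282] k=[9 17 17 9 1 4]
t=13: x=[8.9250 16.4353 16.6260 9.0685 1.4250 4.0689] k=[7 18 15 7 2 5]
t=14: x=[7.0846 17.2228 14.7342 7.1627 2.3442 5.1069] k=[4 17 17 6 2 2]
t=15: x=[4.2572 16.2610 16.5211 6.2971 2.2005 2.0945] k=[2 13 17 9 0 3]
t=16: x=[2.2729 12.4982 16.4861 9.0333 0.4325 3.0282] k=[2 9 19 6 0 0]
t=17: x=[2.1391 8.8958 18.0997 6.2971 0.2163 0.0000] k=[3 7 16 7 3 0]
t=18: x=[2.9954 6.9994 15.2781 7.2331 3.1186 0.1102] k=[1 10 13 8 1 0]
t=19: x=[1.2514 9.5703 12.6351 7.9926 1.2451 0.0367] k=[2 7 11 8 0 1]
t=20: x=[2.0722 6.7934 10.6777 7.8870 0.3244 1.0120] k=[1 10 13 10 0 2]
t=21: x=[1.2514 9.5703 12.7049 9.8273 0.4325 2.0214] k=[3 7 12 10 0 0]
t=22: x=[2.9954 6.8621 11.6736 9.7922 0.3604 0.0000] k=[0 5 12 8 3 0]
t=23: x=[0.1663 4.9377 11.5341 8.0278 3.1545 0.1102] k=[0 7 12 8 2 0]
t=24: x=[0.2328 6.7591 11.6038 7.9926 2.2005 0.0735] k=[0 8 14 6 5 1]
t=25: x=[0.2661 7.7406 13.4226 6.2971 5.0224 1.1952] k=[3 9 13 4 8 0]

[0.0789, 0.2368, 0.3421, 0.1053, 0.2105, 0.0000]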